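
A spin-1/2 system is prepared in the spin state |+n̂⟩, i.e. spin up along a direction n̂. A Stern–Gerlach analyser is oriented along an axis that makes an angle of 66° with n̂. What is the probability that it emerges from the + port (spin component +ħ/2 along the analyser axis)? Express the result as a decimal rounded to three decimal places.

For spin-½, the probability of finding spin-up along an axis at angle θ to the initial spin direction is cos²(θ/2); spin-down is sin²(θ/2).
θ = 66°, so P = cos²(33°) ≈ 0.703.

0.703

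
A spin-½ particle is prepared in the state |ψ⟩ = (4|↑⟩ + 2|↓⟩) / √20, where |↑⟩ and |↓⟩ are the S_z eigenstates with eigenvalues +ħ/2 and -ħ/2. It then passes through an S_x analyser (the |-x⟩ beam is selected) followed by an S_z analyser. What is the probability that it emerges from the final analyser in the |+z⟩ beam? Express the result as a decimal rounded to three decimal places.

0.050

First analyser (S_x): P(|-x⟩) = |⟨-x|ψ⟩|² = 4/40.
After stage 1 the state is |-x⟩; P(|+z⟩) = |⟨+z|-x⟩|² = 1/2.
Joint probability = 4/40 × 1/2 = 0.050.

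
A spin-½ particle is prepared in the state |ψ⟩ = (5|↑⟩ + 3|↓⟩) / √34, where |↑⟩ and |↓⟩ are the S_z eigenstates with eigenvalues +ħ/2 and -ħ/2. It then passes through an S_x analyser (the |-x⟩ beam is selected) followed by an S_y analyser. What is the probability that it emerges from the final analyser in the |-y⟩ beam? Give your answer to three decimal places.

First analyser (S_x): P(|-x⟩) = |⟨-x|ψ⟩|² = 4/68.
After stage 1 the state is |-x⟩; P(|-y⟩) = |⟨-y|-x⟩|² = 1/2.
Joint probability = 4/68 × 1/2 = 0.029.

0.029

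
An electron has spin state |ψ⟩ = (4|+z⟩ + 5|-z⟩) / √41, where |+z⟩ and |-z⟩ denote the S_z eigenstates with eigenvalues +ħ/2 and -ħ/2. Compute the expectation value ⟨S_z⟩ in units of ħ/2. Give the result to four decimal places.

-0.2195

⟨σ_z⟩ = |a|² - |b|² divided by |a|²+|b|², with a, b the |+z⟩, |-z⟩ amplitudes.
= (16 - 25)/41 = -9/41.
⟨S_z⟩ = (ħ/2)·⟨σ_z⟩.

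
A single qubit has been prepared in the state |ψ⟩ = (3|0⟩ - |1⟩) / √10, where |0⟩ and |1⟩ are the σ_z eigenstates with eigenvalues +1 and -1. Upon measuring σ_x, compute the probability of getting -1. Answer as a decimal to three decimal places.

0.800

|-x⟩ = (|0⟩ - |1⟩)/√2, so ⟨-x|ψ⟩ = (4) / (√2·√10).
P = |4|² / 20 = 16/20.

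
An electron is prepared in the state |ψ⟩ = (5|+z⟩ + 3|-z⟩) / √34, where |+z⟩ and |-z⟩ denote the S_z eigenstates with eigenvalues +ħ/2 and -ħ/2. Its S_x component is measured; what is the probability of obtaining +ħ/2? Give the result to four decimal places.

0.9412

|+x⟩ = (|+z⟩ + |-z⟩)/√2, so ⟨+x|ψ⟩ = (8) / (√2·√34).
P = |8|² / 68 = 64/68.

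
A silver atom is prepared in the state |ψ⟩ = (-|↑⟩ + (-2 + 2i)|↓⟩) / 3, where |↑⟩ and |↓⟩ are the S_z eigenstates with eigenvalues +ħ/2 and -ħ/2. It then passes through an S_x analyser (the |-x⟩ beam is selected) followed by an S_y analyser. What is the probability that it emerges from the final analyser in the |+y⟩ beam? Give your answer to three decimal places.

0.139

First analyser (S_x): P(|-x⟩) = |⟨-x|ψ⟩|² = 5/18.
After stage 1 the state is |-x⟩; P(|+y⟩) = |⟨+y|-x⟩|² = 1/2.
Joint probability = 5/18 × 1/2 = 0.139.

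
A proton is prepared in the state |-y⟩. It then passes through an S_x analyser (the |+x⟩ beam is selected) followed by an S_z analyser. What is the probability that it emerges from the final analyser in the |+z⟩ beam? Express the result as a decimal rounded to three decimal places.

0.250

First analyser (S_x): from |-y⟩, P(|+x⟩) = 1/2.
After stage 1 the state is |+x⟩; P(|+z⟩) = |⟨+z|+x⟩|² = 1/2.
Joint probability = 1/2 × 1/2 = 0.250.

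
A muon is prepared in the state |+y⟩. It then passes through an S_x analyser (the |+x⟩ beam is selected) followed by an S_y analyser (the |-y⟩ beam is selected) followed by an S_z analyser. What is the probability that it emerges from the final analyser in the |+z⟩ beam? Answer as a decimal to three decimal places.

First analyser (S_x): from |+y⟩, P(|+x⟩) = 1/2.
After stage 1 the state is |+x⟩; P(|-y⟩) = |⟨-y|+x⟩|² = 1/2.
After stage 2 the state is |-y⟩; P(|+z⟩) = |⟨+z|-y⟩|² = 1/2.
Joint probability = 1/2 × 1/2 × 1/2 = 0.125.

0.125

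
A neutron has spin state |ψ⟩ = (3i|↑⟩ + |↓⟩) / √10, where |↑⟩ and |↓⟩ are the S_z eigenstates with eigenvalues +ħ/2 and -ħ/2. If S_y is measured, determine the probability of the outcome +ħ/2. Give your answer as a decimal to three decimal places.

0.200

|+y⟩ = (|↑⟩ + i|↓⟩)/√2, so ⟨+y|ψ⟩ = (2i) / (√2·√10).
P = |2i|² / 20 = 4/20.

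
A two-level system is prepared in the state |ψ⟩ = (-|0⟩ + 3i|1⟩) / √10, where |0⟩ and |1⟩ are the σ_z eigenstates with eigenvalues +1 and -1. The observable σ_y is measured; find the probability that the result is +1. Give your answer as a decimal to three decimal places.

0.200

|+y⟩ = (|0⟩ + i|1⟩)/√2, so ⟨+y|ψ⟩ = (2) / (√2·√10).
P = |2|² / 20 = 4/20.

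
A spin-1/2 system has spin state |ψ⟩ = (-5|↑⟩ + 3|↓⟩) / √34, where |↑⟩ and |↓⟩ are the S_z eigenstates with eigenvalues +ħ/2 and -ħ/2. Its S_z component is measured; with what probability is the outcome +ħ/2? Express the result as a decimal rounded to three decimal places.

The +ħ/2 outcome corresponds to |↑⟩. Its amplitude in |ψ⟩ is -5/√34.
P = |-5|² / 34 = 25/34.

0.735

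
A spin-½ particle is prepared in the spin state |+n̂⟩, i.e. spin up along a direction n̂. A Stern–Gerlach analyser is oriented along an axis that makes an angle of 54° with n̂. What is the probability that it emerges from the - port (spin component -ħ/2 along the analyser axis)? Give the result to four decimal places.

For spin-½, the probability of finding spin-up along an axis at angle θ to the initial spin direction is cos²(θ/2); spin-down is sin²(θ/2).
θ = 54°, so P = sin²(27°) ≈ 0.2061.

0.2061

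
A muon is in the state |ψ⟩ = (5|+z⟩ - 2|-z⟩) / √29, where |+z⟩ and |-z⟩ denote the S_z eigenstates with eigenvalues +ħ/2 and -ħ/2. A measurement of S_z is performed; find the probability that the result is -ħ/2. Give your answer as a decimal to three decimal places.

0.138

The -ħ/2 outcome corresponds to |-z⟩. Its amplitude in |ψ⟩ is -2/√29.
P = |-2|² / 29 = 4/29.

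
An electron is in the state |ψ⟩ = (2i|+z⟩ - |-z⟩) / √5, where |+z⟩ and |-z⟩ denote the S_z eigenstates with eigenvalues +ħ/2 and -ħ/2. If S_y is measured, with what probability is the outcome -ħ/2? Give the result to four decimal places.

|-y⟩ = (|+z⟩ - i|-z⟩)/√2, so ⟨-y|ψ⟩ = (i) / (√2·√5).
P = |i|² / 10 = 1/10.

0.1000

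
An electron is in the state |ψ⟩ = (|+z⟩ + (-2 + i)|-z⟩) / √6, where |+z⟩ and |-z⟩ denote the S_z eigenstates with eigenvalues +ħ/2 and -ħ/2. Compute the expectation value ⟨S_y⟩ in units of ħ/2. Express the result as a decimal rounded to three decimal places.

⟨σ_y⟩ = 2 Im(a* b)/(|a|²+|b|²) with a = 1, b = (-2 + i).
a* b = (-2 + i), so ⟨σ_y⟩ = 2/6.
⟨S_y⟩ = (ħ/2)·⟨σ_y⟩.

0.333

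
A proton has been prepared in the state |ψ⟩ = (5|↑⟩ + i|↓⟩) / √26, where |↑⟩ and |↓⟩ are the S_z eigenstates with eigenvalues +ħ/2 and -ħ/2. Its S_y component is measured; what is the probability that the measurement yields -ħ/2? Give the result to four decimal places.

|-y⟩ = (|↑⟩ - i|↓⟩)/√2, so ⟨-y|ψ⟩ = (4) / (√2·√26).
P = |4|² / 52 = 16/52.

0.3077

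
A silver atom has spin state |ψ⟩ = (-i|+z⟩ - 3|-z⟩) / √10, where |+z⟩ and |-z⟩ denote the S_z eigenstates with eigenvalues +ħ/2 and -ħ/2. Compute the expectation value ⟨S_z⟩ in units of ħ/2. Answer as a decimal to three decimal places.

⟨σ_z⟩ = |a|² - |b|² divided by |a|²+|b|², with a, b the |+z⟩, |-z⟩ amplitudes.
= (1 - 9)/10 = -8/10.
⟨S_z⟩ = (ħ/2)·⟨σ_z⟩.

-0.800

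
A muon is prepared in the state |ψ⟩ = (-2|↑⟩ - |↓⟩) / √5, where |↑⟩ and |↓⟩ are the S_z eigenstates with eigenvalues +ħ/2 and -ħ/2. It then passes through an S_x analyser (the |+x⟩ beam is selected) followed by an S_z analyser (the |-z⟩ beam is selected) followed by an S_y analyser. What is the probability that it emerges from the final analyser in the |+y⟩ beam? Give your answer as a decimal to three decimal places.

First analyser (S_x): P(|+x⟩) = |⟨+x|ψ⟩|² = 9/10.
After stage 1 the state is |+x⟩; P(|-z⟩) = |⟨-z|+x⟩|² = 1/2.
After stage 2 the state is |-z⟩; P(|+y⟩) = |⟨+y|-z⟩|² = 1/2.
Joint probability = 9/10 × 1/2 × 1/2 = 0.225.

0.225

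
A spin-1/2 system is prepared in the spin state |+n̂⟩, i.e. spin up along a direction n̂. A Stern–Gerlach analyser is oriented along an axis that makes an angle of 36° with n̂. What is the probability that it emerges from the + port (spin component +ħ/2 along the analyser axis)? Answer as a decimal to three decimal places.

For spin-½, the probability of finding spin-up along an axis at angle θ to the initial spin direction is cos²(θ/2); spin-down is sin²(θ/2).
θ = 36°, so P = cos²(18°) ≈ 0.905.

0.905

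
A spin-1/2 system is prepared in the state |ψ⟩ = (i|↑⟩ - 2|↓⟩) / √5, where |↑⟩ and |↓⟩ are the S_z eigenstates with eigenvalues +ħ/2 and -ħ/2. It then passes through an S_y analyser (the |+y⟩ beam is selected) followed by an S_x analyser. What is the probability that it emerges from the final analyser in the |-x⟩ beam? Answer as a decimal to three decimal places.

0.450

First analyser (S_y): P(|+y⟩) = |⟨+y|ψ⟩|² = 9/10.
After stage 1 the state is |+y⟩; P(|-x⟩) = |⟨-x|+y⟩|² = 1/2.
Joint probability = 9/10 × 1/2 = 0.450.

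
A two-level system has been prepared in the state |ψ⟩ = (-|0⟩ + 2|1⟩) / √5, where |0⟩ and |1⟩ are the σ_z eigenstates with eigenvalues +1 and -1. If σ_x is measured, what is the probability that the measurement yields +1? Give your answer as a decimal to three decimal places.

0.100

|+x⟩ = (|0⟩ + |1⟩)/√2, so ⟨+x|ψ⟩ = (1) / (√2·√5).
P = |1|² / 10 = 1/10.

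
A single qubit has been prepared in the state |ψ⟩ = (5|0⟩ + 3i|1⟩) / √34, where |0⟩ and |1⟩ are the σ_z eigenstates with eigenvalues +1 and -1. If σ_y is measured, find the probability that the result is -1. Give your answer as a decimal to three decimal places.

0.059

|-y⟩ = (|0⟩ - i|1⟩)/√2, so ⟨-y|ψ⟩ = (2) / (√2·√34).
P = |2|² / 68 = 4/68.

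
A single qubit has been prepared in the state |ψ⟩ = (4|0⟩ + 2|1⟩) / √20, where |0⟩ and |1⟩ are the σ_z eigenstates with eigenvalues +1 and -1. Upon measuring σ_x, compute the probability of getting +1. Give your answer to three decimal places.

|+x⟩ = (|0⟩ + |1⟩)/√2, so ⟨+x|ψ⟩ = (6) / (√2·√20).
P = |6|² / 40 = 36/40.

0.900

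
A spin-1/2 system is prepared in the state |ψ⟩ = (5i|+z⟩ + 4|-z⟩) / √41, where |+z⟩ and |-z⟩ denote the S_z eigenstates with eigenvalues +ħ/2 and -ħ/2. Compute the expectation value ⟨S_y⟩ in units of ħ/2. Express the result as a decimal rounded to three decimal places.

-0.976

⟨σ_y⟩ = 2 Im(a* b)/(|a|²+|b|²) with a = 5i, b = 4.
a* b = -20i, so ⟨σ_y⟩ = -40/41.
⟨S_y⟩ = (ħ/2)·⟨σ_y⟩.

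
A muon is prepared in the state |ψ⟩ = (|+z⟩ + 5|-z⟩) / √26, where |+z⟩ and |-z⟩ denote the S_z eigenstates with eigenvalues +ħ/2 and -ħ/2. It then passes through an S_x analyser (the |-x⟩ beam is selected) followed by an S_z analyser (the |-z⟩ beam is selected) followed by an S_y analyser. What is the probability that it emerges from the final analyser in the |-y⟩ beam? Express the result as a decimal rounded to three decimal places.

0.077

First analyser (S_x): P(|-x⟩) = |⟨-x|ψ⟩|² = 16/52.
After stage 1 the state is |-x⟩; P(|-z⟩) = |⟨-z|-x⟩|² = 1/2.
After stage 2 the state is |-z⟩; P(|-y⟩) = |⟨-y|-z⟩|² = 1/2.
Joint probability = 16/52 × 1/2 × 1/2 = 0.077.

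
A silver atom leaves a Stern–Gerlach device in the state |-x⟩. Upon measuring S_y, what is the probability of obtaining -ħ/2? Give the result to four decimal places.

In the S_z basis, |-x⟩ = (|↑⟩ - |↓⟩)/√2 and |-y⟩ = (|↑⟩ - i|↓⟩)/√2.
|⟨-y|-x⟩|² = 1/2.

0.5000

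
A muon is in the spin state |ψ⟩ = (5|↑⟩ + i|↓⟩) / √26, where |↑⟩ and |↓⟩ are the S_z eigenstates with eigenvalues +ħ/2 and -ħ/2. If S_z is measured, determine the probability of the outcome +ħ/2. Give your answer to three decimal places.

The +ħ/2 outcome corresponds to |↑⟩. Its amplitude in |ψ⟩ is 5/√26.
P = |5|² / 26 = 25/26.

0.962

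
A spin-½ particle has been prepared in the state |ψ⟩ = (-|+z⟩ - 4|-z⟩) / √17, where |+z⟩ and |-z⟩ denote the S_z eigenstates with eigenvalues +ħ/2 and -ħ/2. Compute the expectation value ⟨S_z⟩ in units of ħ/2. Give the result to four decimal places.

-0.8824

⟨σ_z⟩ = |a|² - |b|² divided by |a|²+|b|², with a, b the |+z⟩, |-z⟩ amplitudes.
= (1 - 16)/17 = -15/17.
⟨S_z⟩ = (ħ/2)·⟨σ_z⟩.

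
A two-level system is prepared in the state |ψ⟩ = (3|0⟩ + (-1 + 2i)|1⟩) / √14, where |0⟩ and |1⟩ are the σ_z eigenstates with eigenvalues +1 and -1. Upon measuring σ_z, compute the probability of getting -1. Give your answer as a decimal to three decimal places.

The -1 outcome corresponds to |1⟩. Its amplitude in |ψ⟩ is (-1 + 2i)/√14.
P = |-1 + 2i|² / 14 = 5/14.

0.357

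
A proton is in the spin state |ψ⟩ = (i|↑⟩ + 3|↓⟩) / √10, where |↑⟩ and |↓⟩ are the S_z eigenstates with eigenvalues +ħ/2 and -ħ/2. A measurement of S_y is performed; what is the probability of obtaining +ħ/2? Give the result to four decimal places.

0.2000

|+y⟩ = (|↑⟩ + i|↓⟩)/√2, so ⟨+y|ψ⟩ = (-2i) / (√2·√10).
P = |-2i|² / 20 = 4/20.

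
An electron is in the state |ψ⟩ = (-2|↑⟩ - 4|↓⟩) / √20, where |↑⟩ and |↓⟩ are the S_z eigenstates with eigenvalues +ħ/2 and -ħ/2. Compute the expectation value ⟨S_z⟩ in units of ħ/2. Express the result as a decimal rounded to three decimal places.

-0.600

⟨σ_z⟩ = |a|² - |b|² divided by |a|²+|b|², with a, b the |↑⟩, |↓⟩ amplitudes.
= (4 - 16)/20 = -12/20.
⟨S_z⟩ = (ħ/2)·⟨σ_z⟩.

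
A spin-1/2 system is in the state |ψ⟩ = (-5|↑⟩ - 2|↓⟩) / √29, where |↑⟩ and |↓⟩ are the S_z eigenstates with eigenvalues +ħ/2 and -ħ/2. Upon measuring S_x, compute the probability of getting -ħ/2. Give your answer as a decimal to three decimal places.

|-x⟩ = (|↑⟩ - |↓⟩)/√2, so ⟨-x|ψ⟩ = (-3) / (√2·√29).
P = |-3|² / 58 = 9/58.

0.155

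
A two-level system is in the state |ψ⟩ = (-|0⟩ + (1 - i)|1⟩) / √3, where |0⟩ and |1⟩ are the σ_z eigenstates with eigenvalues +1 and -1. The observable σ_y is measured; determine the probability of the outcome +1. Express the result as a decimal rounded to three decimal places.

|+y⟩ = (|0⟩ + i|1⟩)/√2, so ⟨+y|ψ⟩ = (-2 - i) / (√2·√3).
P = |-2 - i|² / 6 = 5/6.

0.833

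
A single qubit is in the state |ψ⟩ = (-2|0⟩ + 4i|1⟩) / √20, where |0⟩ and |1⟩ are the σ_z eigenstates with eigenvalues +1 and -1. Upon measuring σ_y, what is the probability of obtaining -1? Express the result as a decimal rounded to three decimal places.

|-y⟩ = (|0⟩ - i|1⟩)/√2, so ⟨-y|ψ⟩ = (-6) / (√2·√20).
P = |-6|² / 40 = 36/40.

0.900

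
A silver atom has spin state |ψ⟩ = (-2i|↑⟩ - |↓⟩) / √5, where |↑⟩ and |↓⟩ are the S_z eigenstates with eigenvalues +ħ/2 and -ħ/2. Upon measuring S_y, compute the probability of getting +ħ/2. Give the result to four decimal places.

|+y⟩ = (|↑⟩ + i|↓⟩)/√2, so ⟨+y|ψ⟩ = (-i) / (√2·√5).
P = |-i|² / 10 = 1/10.

0.1000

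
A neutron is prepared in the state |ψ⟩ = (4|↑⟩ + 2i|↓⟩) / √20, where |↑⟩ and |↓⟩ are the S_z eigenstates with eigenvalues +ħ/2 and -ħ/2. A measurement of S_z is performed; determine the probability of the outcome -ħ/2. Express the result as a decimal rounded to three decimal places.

The -ħ/2 outcome corresponds to |↓⟩. Its amplitude in |ψ⟩ is 2i/√20.
P = |2i|² / 20 = 4/20.

0.200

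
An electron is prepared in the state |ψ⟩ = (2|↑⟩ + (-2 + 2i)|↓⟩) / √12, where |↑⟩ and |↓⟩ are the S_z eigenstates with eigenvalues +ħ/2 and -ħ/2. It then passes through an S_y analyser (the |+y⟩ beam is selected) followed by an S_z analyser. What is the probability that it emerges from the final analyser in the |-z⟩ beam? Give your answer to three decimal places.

First analyser (S_y): P(|+y⟩) = |⟨+y|ψ⟩|² = 20/24.
After stage 1 the state is |+y⟩; P(|-z⟩) = |⟨-z|+y⟩|² = 1/2.
Joint probability = 20/24 × 1/2 = 0.417.

0.417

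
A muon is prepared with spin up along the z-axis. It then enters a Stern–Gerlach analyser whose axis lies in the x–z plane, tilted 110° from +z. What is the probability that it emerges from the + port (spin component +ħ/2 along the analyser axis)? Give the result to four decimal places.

0.3290

For spin-½, the probability of finding spin-up along an axis at angle θ to the initial spin direction is cos²(θ/2); spin-down is sin²(θ/2).
θ = 110°, so P = cos²(55°) ≈ 0.3290.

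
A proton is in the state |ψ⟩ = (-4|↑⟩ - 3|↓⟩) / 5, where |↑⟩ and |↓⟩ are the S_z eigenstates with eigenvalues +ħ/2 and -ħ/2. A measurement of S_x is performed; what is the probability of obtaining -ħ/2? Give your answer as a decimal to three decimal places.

0.020

|-x⟩ = (|↑⟩ - |↓⟩)/√2, so ⟨-x|ψ⟩ = (-1) / (√2·5).
P = |-1|² / 50 = 1/50.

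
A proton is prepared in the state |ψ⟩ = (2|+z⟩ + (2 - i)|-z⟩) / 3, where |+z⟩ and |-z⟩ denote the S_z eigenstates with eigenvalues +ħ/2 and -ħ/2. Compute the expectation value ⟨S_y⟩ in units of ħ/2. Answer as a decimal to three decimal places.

⟨σ_y⟩ = 2 Im(a* b)/(|a|²+|b|²) with a = 2, b = (2 - i).
a* b = (4 - 2i), so ⟨σ_y⟩ = -4/9.
⟨S_y⟩ = (ħ/2)·⟨σ_y⟩.

-0.444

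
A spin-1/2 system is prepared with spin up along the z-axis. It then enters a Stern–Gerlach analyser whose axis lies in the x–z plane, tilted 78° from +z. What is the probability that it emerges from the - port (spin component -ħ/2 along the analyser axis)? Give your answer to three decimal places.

For spin-½, the probability of finding spin-up along an axis at angle θ to the initial spin direction is cos²(θ/2); spin-down is sin²(θ/2).
θ = 78°, so P = sin²(39°) ≈ 0.396.

0.396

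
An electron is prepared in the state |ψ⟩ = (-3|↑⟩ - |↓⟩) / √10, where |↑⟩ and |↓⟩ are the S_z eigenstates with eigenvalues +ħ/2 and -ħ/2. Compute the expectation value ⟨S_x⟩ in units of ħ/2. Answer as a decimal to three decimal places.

⟨σ_x⟩ = 2 Re(a* b)/(|a|²+|b|²) with a = -3, b = -1.
a* b = 3, so ⟨σ_x⟩ = 6/10.
⟨S_x⟩ = (ħ/2)·⟨σ_x⟩.

0.600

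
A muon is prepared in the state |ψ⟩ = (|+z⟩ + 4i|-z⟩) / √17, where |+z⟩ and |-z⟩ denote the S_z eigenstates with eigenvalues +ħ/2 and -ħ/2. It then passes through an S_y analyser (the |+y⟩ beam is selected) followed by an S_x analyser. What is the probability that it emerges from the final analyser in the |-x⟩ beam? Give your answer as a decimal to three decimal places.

0.368

First analyser (S_y): P(|+y⟩) = |⟨+y|ψ⟩|² = 25/34.
After stage 1 the state is |+y⟩; P(|-x⟩) = |⟨-x|+y⟩|² = 1/2.
Joint probability = 25/34 × 1/2 = 0.368.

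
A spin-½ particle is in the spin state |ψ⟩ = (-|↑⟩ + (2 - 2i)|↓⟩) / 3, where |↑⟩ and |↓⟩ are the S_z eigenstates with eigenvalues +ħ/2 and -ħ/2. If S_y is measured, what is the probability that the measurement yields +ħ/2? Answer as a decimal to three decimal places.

|+y⟩ = (|↑⟩ + i|↓⟩)/√2, so ⟨+y|ψ⟩ = (-3 - 2i) / (√2·3).
P = |-3 - 2i|² / 18 = 13/18.

0.722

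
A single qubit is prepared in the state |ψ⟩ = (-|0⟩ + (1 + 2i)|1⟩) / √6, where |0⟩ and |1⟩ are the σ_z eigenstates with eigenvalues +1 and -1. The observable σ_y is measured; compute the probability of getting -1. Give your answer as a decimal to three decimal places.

|-y⟩ = (|0⟩ - i|1⟩)/√2, so ⟨-y|ψ⟩ = (-3 + i) / (√2·√6).
P = |-3 + i|² / 12 = 10/12.

0.833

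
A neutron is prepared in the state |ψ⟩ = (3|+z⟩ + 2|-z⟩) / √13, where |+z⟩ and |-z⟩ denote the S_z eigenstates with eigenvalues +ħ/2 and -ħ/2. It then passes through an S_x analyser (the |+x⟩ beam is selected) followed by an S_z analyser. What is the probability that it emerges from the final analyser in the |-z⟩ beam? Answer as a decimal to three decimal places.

0.481

First analyser (S_x): P(|+x⟩) = |⟨+x|ψ⟩|² = 25/26.
After stage 1 the state is |+x⟩; P(|-z⟩) = |⟨-z|+x⟩|² = 1/2.
Joint probability = 25/26 × 1/2 = 0.481.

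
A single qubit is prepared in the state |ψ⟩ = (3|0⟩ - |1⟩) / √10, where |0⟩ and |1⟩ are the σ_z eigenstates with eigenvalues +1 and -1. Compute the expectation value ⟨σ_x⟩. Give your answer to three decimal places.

-0.600

⟨σ_x⟩ = 2 Re(a* b)/(|a|²+|b|²) with a = 3, b = -1.
a* b = -3, so ⟨σ_x⟩ = -6/10.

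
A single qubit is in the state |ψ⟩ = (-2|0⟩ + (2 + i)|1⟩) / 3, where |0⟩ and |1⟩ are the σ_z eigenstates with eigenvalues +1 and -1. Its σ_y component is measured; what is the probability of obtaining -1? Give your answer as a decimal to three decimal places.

0.722

|-y⟩ = (|0⟩ - i|1⟩)/√2, so ⟨-y|ψ⟩ = (-3 + 2i) / (√2·3).
P = |-3 + 2i|² / 18 = 13/18.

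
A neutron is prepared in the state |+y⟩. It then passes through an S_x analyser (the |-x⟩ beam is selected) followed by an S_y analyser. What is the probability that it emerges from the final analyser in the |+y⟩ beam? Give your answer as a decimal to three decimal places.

0.250

First analyser (S_x): from |+y⟩, P(|-x⟩) = 1/2.
After stage 1 the state is |-x⟩; P(|+y⟩) = |⟨+y|-x⟩|² = 1/2.
Joint probability = 1/2 × 1/2 = 0.250.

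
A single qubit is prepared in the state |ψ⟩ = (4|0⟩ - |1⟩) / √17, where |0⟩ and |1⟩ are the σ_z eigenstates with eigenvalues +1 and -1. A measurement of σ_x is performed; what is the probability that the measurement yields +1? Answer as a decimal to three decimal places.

|+x⟩ = (|0⟩ + |1⟩)/√2, so ⟨+x|ψ⟩ = (3) / (√2·√17).
P = |3|² / 34 = 9/34.

0.265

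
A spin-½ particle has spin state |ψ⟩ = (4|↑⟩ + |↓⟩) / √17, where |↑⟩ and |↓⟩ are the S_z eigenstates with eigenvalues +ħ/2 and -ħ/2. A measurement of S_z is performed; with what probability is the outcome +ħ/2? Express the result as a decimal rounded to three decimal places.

0.941

The +ħ/2 outcome corresponds to |↑⟩. Its amplitude in |ψ⟩ is 4/√17.
P = |4|² / 17 = 16/17.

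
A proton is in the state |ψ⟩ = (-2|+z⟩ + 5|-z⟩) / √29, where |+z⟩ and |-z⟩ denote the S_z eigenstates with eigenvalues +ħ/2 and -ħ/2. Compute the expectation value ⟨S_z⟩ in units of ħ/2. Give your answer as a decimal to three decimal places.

⟨σ_z⟩ = |a|² - |b|² divided by |a|²+|b|², with a, b the |+z⟩, |-z⟩ amplitudes.
= (4 - 25)/29 = -21/29.
⟨S_z⟩ = (ħ/2)·⟨σ_z⟩.

-0.724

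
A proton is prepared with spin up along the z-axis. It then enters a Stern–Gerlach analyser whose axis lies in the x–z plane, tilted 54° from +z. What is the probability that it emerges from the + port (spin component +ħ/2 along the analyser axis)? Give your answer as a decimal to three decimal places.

For spin-½, the probability of finding spin-up along an axis at angle θ to the initial spin direction is cos²(θ/2); spin-down is sin²(θ/2).
θ = 54°, so P = cos²(27°) ≈ 0.794.

0.794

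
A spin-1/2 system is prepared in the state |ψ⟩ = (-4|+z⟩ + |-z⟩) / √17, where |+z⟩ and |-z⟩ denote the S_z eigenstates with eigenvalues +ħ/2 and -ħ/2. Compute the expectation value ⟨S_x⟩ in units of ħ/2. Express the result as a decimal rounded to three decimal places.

-0.471

⟨σ_x⟩ = 2 Re(a* b)/(|a|²+|b|²) with a = -4, b = 1.
a* b = -4, so ⟨σ_x⟩ = -8/17.
⟨S_x⟩ = (ħ/2)·⟨σ_x⟩.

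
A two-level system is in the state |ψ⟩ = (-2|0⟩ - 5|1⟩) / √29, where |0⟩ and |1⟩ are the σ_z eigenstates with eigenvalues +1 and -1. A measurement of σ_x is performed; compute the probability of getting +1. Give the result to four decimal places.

0.8448

|+x⟩ = (|0⟩ + |1⟩)/√2, so ⟨+x|ψ⟩ = (-7) / (√2·√29).
P = |-7|² / 58 = 49/58.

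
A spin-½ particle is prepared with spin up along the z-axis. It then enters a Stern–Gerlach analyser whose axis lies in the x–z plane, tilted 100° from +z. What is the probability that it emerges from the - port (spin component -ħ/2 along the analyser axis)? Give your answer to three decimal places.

For spin-½, the probability of finding spin-up along an axis at angle θ to the initial spin direction is cos²(θ/2); spin-down is sin²(θ/2).
θ = 100°, so P = sin²(50°) ≈ 0.587.

0.587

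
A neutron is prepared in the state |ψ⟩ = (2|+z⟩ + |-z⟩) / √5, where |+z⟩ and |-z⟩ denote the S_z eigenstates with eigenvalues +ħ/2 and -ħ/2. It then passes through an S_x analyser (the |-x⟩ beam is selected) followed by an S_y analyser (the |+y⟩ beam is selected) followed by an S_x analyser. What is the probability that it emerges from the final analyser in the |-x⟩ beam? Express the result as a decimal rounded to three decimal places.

0.025

First analyser (S_x): P(|-x⟩) = |⟨-x|ψ⟩|² = 1/10.
After stage 1 the state is |-x⟩; P(|+y⟩) = |⟨+y|-x⟩|² = 1/2.
After stage 2 the state is |+y⟩; P(|-x⟩) = |⟨-x|+y⟩|² = 1/2.
Joint probability = 1/10 × 1/2 × 1/2 = 0.025.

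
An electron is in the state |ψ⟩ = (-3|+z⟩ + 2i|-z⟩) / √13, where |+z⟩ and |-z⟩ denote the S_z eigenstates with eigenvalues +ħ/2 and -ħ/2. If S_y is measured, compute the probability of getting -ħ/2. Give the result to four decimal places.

|-y⟩ = (|+z⟩ - i|-z⟩)/√2, so ⟨-y|ψ⟩ = (-5) / (√2·√13).
P = |-5|² / 26 = 25/26.

0.9615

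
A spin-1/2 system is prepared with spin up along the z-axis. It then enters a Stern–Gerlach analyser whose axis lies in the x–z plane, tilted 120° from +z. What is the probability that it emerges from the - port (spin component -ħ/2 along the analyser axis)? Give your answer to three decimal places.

For spin-½, the probability of finding spin-up along an axis at angle θ to the initial spin direction is cos²(θ/2); spin-down is sin²(θ/2).
θ = 120°, so P = sin²(60°) ≈ 0.750.

0.750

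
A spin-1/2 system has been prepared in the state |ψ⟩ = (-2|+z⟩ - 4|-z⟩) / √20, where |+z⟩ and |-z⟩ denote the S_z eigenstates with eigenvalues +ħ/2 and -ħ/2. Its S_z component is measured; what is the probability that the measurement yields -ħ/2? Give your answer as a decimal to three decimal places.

The -ħ/2 outcome corresponds to |-z⟩. Its amplitude in |ψ⟩ is -4/√20.
P = |-4|² / 20 = 16/20.

0.800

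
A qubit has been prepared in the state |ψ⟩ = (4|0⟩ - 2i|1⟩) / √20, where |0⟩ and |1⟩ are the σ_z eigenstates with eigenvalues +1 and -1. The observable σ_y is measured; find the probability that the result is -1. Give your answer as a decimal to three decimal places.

|-y⟩ = (|0⟩ - i|1⟩)/√2, so ⟨-y|ψ⟩ = (6) / (√2·√20).
P = |6|² / 40 = 36/40.

0.900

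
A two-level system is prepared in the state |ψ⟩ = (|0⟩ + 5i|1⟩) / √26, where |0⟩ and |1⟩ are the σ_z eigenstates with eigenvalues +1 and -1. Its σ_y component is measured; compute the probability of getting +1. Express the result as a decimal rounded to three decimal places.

0.692

|+y⟩ = (|0⟩ + i|1⟩)/√2, so ⟨+y|ψ⟩ = (6) / (√2·√26).
P = |6|² / 52 = 36/52.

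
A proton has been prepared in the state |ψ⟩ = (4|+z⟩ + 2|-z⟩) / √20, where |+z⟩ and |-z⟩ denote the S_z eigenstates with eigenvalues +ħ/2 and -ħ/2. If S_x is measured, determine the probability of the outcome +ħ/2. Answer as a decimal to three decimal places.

0.900

|+x⟩ = (|+z⟩ + |-z⟩)/√2, so ⟨+x|ψ⟩ = (6) / (√2·√20).
P = |6|² / 40 = 36/40.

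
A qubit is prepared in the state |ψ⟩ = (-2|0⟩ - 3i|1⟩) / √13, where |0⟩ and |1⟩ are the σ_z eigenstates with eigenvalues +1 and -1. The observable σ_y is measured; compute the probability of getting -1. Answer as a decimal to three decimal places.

0.038

|-y⟩ = (|0⟩ - i|1⟩)/√2, so ⟨-y|ψ⟩ = (1) / (√2·√13).
P = |1|² / 26 = 1/26.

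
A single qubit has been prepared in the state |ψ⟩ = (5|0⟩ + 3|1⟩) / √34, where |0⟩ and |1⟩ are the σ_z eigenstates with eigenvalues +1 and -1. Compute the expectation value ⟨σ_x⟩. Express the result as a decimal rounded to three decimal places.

⟨σ_x⟩ = 2 Re(a* b)/(|a|²+|b|²) with a = 5, b = 3.
a* b = 15, so ⟨σ_x⟩ = 30/34.

0.882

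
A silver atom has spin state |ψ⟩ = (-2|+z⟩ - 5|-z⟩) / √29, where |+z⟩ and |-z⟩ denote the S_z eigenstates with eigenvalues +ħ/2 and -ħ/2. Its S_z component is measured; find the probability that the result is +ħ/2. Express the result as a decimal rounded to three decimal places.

0.138

The +ħ/2 outcome corresponds to |+z⟩. Its amplitude in |ψ⟩ is -2/√29.
P = |-2|² / 29 = 4/29.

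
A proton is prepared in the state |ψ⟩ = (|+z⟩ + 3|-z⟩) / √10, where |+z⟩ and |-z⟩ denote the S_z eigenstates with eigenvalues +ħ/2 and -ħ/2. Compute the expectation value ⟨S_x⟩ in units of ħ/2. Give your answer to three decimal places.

⟨σ_x⟩ = 2 Re(a* b)/(|a|²+|b|²) with a = 1, b = 3.
a* b = 3, so ⟨σ_x⟩ = 6/10.
⟨S_x⟩ = (ħ/2)·⟨σ_x⟩.

0.600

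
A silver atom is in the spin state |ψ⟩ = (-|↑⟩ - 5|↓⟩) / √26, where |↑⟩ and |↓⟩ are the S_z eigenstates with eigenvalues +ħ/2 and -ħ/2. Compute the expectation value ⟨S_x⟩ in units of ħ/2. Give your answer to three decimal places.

0.385

⟨σ_x⟩ = 2 Re(a* b)/(|a|²+|b|²) with a = -1, b = -5.
a* b = 5, so ⟨σ_x⟩ = 10/26.
⟨S_x⟩ = (ħ/2)·⟨σ_x⟩.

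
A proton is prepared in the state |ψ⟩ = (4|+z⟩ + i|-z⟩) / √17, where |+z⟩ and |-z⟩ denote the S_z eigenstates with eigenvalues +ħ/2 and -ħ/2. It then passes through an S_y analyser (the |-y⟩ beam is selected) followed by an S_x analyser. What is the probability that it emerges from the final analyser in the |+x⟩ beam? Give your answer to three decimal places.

0.132

First analyser (S_y): P(|-y⟩) = |⟨-y|ψ⟩|² = 9/34.
After stage 1 the state is |-y⟩; P(|+x⟩) = |⟨+x|-y⟩|² = 1/2.
Joint probability = 9/34 × 1/2 = 0.132.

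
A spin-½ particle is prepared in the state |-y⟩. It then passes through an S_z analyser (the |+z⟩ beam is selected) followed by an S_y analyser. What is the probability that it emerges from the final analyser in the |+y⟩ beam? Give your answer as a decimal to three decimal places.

0.250

First analyser (S_z): from |-y⟩, P(|+z⟩) = 1/2.
After stage 1 the state is |+z⟩; P(|+y⟩) = |⟨+y|+z⟩|² = 1/2.
Joint probability = 1/2 × 1/2 = 0.250.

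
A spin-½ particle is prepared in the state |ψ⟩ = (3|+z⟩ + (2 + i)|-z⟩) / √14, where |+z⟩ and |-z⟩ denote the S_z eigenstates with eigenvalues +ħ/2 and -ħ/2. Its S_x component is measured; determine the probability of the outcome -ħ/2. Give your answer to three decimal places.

0.071

|-x⟩ = (|+z⟩ - |-z⟩)/√2, so ⟨-x|ψ⟩ = (1 - i) / (√2·√14).
P = |1 - i|² / 28 = 2/28.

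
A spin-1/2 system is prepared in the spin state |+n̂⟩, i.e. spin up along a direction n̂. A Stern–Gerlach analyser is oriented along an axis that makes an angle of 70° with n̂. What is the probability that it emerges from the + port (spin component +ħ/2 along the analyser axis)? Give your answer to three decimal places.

0.671

For spin-½, the probability of finding spin-up along an axis at angle θ to the initial spin direction is cos²(θ/2); spin-down is sin²(θ/2).
θ = 70°, so P = cos²(35°) ≈ 0.671.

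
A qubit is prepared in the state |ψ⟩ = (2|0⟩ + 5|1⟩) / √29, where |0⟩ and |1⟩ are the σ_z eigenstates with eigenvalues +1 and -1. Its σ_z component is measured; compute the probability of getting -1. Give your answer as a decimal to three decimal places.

The -1 outcome corresponds to |1⟩. Its amplitude in |ψ⟩ is 5/√29.
P = |5|² / 29 = 25/29.

0.862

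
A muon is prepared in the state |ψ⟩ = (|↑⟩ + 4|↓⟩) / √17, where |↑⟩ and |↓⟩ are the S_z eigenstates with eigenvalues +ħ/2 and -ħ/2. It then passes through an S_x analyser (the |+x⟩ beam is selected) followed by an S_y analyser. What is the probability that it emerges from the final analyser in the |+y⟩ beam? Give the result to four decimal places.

First analyser (S_x): P(|+x⟩) = |⟨+x|ψ⟩|² = 25/34.
After stage 1 the state is |+x⟩; P(|+y⟩) = |⟨+y|+x⟩|² = 1/2.
Joint probability = 25/34 × 1/2 = 0.3676.

0.3676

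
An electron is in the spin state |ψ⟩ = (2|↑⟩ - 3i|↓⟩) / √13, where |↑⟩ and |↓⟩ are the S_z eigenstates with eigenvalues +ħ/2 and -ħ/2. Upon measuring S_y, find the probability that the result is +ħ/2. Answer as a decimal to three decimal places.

0.038

|+y⟩ = (|↑⟩ + i|↓⟩)/√2, so ⟨+y|ψ⟩ = (-1) / (√2·√13).
P = |-1|² / 26 = 1/26.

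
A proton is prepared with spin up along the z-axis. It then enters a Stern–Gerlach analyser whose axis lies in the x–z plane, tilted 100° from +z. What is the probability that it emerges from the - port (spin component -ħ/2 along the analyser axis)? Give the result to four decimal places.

0.5868

For spin-½, the probability of finding spin-up along an axis at angle θ to the initial spin direction is cos²(θ/2); spin-down is sin²(θ/2).
θ = 100°, so P = sin²(50°) ≈ 0.5868.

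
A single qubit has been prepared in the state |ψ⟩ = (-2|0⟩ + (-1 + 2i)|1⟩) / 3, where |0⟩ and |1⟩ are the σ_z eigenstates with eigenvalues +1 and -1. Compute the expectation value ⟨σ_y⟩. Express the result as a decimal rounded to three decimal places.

-0.889

⟨σ_y⟩ = 2 Im(a* b)/(|a|²+|b|²) with a = -2, b = (-1 + 2i).
a* b = (2 - 4i), so ⟨σ_y⟩ = -8/9.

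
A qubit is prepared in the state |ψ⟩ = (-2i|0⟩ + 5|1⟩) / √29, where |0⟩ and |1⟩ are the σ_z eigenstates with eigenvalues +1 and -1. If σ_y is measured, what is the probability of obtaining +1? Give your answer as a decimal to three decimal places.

0.845

|+y⟩ = (|0⟩ + i|1⟩)/√2, so ⟨+y|ψ⟩ = (-7i) / (√2·√29).
P = |-7i|² / 58 = 49/58.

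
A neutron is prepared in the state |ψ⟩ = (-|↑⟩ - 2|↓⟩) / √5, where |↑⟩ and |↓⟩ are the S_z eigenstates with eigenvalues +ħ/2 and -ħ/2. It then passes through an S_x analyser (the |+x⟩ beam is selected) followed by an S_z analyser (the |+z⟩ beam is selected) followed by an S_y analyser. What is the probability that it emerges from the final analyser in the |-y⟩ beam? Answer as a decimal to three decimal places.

0.225

First analyser (S_x): P(|+x⟩) = |⟨+x|ψ⟩|² = 9/10.
After stage 1 the state is |+x⟩; P(|+z⟩) = |⟨+z|+x⟩|² = 1/2.
After stage 2 the state is |+z⟩; P(|-y⟩) = |⟨-y|+z⟩|² = 1/2.
Joint probability = 9/10 × 1/2 × 1/2 = 0.225.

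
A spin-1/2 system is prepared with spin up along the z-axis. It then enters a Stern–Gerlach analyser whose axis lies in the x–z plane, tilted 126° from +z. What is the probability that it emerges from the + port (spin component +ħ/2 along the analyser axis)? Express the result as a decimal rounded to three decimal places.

0.206

For spin-½, the probability of finding spin-up along an axis at angle θ to the initial spin direction is cos²(θ/2); spin-down is sin²(θ/2).
θ = 126°, so P = cos²(63°) ≈ 0.206.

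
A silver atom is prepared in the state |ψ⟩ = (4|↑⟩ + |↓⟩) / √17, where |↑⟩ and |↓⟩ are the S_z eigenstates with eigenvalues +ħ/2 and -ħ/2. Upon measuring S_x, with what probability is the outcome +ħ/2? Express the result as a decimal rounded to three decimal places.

|+x⟩ = (|↑⟩ + |↓⟩)/√2, so ⟨+x|ψ⟩ = (5) / (√2·√17).
P = |5|² / 34 = 25/34.

0.735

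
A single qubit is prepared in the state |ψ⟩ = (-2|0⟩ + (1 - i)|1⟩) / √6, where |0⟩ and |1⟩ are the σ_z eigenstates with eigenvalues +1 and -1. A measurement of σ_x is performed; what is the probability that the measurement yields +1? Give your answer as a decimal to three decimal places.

0.167

|+x⟩ = (|0⟩ + |1⟩)/√2, so ⟨+x|ψ⟩ = (-1 - i) / (√2·√6).
P = |-1 - i|² / 12 = 2/12.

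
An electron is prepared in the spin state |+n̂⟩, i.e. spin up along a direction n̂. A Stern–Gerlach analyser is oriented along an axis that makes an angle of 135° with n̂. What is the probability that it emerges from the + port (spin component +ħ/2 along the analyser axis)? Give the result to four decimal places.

For spin-½, the probability of finding spin-up along an axis at angle θ to the initial spin direction is cos²(θ/2); spin-down is sin²(θ/2).
θ = 135°, so P = cos²(67.5°) ≈ 0.1464.

0.1464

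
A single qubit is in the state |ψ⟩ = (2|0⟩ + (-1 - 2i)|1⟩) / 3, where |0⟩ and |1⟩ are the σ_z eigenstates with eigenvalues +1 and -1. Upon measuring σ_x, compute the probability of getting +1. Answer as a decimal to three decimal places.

|+x⟩ = (|0⟩ + |1⟩)/√2, so ⟨+x|ψ⟩ = (1 - 2i) / (√2·3).
P = |1 - 2i|² / 18 = 5/18.

0.278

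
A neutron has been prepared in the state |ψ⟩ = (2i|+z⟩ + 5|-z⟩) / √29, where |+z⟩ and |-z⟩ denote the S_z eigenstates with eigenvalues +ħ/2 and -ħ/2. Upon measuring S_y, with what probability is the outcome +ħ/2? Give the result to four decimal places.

0.1552

|+y⟩ = (|+z⟩ + i|-z⟩)/√2, so ⟨+y|ψ⟩ = (-3i) / (√2·√29).
P = |-3i|² / 58 = 9/58.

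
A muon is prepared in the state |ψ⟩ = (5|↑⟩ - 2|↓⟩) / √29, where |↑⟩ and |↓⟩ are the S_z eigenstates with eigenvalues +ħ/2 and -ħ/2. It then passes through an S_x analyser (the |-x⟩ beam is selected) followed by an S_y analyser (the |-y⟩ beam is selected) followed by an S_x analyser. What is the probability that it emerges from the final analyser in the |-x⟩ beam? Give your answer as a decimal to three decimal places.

0.211

First analyser (S_x): P(|-x⟩) = |⟨-x|ψ⟩|² = 49/58.
After stage 1 the state is |-x⟩; P(|-y⟩) = |⟨-y|-x⟩|² = 1/2.
After stage 2 the state is |-y⟩; P(|-x⟩) = |⟨-x|-y⟩|² = 1/2.
Joint probability = 49/58 × 1/2 × 1/2 = 0.211.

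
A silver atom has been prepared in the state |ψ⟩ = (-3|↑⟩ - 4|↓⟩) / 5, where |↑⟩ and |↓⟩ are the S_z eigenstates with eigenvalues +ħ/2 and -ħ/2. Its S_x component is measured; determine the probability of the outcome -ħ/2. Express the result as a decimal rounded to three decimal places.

|-x⟩ = (|↑⟩ - |↓⟩)/√2, so ⟨-x|ψ⟩ = (1) / (√2·5).
P = |1|² / 50 = 1/50.

0.020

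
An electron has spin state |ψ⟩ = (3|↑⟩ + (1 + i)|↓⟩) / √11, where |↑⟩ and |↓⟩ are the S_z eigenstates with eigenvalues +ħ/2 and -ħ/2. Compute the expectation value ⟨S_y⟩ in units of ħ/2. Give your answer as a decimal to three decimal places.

0.545

⟨σ_y⟩ = 2 Im(a* b)/(|a|²+|b|²) with a = 3, b = (1 + i).
a* b = (3 + 3i), so ⟨σ_y⟩ = 6/11.
⟨S_y⟩ = (ħ/2)·⟨σ_y⟩.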